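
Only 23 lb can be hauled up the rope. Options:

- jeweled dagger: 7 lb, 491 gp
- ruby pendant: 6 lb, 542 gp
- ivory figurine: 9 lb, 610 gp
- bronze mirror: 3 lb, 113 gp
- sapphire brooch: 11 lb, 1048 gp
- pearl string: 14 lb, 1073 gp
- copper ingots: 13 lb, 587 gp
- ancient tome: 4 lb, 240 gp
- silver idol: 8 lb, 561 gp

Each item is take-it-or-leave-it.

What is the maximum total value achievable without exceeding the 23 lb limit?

Density check — sapphire brooch 95.27, ruby pendant 90.33, pearl string 76.64, jeweled dagger 70.14 are the best per lb.
A density-first pass picks ruby pendant + sapphire brooch + ancient tome — 1830 at 21 lb.
Replace ruby pendant with silver idol: the trade gains 19 net, giving 1849 at 23 lb.
Next best is ruby pendant + sapphire brooch + ancient tome at 1830 (21 lb) — short by 19.

1849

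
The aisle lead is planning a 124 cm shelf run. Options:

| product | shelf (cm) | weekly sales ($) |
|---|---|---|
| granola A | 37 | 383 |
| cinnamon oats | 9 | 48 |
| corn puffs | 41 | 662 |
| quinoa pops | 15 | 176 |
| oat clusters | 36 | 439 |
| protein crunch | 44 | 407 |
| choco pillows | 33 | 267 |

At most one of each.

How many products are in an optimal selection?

4

The maximum weekly sales within 124 cm is 1532.
granola A + cinnamon oats + corn puffs + oat clusters hits 1532 at 123 cm.
Every optimal selection uses 4 products.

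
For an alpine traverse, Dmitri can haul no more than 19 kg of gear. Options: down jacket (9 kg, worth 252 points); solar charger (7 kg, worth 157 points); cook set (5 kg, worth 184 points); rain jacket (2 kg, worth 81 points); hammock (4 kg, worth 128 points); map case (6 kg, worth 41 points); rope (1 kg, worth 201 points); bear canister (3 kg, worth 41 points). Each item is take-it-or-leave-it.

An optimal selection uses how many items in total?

Optimal total is 765.
down jacket + cook set + hammock + rope hits 765 at 19 kg.
All optima have 4 items.

4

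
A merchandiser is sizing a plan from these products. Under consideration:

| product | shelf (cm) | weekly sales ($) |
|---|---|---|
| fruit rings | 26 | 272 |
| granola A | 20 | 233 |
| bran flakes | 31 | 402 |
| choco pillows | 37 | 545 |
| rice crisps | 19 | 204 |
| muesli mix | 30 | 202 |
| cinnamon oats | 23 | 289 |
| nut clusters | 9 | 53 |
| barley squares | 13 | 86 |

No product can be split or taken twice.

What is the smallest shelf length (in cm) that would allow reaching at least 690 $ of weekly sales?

54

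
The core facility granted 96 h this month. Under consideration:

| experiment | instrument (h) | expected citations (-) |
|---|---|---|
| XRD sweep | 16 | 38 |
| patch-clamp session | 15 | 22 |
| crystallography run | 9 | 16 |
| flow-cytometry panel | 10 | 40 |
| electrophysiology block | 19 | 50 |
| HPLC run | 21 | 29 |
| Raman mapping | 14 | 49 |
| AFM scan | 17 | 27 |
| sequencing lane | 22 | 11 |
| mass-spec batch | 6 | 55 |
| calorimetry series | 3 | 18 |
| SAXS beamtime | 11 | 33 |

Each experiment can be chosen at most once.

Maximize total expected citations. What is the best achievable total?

310

The ratio heuristic lands on XRD sweep + crystallography run + flow-cytometry panel + electrophysiology block + Raman mapping + mass-spec batch + calorimetry series + SAXS beamtime (299) but leaves 8 h idle.
The 9 h tied up in crystallography run is better spent on AFM scan — total rises to 310 (96 h).
Runner-up XRD sweep + patch-clamp session + flow-cytometry panel + electrophysiology block + Raman mapping + mass-spec batch + calorimetry series + SAXS beamtime tops out at 305.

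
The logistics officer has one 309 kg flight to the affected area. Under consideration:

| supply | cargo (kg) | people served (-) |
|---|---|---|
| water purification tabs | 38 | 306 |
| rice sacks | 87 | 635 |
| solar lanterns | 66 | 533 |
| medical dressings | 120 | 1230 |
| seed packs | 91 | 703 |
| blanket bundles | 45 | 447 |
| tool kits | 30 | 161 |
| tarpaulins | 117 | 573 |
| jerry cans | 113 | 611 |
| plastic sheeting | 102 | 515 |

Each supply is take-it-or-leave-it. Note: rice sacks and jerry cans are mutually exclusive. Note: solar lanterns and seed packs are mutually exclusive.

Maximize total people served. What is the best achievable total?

Ranking by ratio (people served/kg): medical dressings 10.25, blanket bundles 9.93, solar lanterns 8.08, water purification tabs 8.05.
Taking the top-ratio supplies first gives water purification tabs + solar lanterns + medical dressings + blanket bundles + tool kits for 2677 (299 kg).
Dropping solar lanterns and tool kits frees 96 kg; slotting in seed packs (91 kg) lifts the total to 2686 at 294 kg.
An exhaustive check of the 1024 subsets confirms 2686.

2686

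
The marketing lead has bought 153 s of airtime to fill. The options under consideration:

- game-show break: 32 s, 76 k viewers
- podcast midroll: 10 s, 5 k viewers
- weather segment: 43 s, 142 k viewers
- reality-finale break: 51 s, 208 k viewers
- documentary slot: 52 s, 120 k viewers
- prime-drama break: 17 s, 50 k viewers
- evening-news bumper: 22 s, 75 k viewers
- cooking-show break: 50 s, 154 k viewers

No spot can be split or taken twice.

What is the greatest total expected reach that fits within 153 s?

The ratio heuristic lands on podcast midroll + weather segment + reality-finale break + prime-drama break + evening-news bumper (480) but leaves 10 s idle.
Replace podcast midroll and prime-drama break and evening-news bumper with cooking-show break: the trade gains 24 net, giving 504 at 144 s.

504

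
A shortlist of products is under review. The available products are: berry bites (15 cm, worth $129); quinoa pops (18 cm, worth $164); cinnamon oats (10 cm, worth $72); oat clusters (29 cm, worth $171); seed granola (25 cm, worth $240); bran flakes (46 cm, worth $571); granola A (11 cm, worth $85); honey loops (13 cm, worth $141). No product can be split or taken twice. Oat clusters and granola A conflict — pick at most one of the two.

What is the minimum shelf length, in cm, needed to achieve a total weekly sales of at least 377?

Look for the lowest-shelf combination reaching 377.
seed granola + honey loops: 381 weekly sales at 38 cm.
No combination under 38 cm hits 377.

38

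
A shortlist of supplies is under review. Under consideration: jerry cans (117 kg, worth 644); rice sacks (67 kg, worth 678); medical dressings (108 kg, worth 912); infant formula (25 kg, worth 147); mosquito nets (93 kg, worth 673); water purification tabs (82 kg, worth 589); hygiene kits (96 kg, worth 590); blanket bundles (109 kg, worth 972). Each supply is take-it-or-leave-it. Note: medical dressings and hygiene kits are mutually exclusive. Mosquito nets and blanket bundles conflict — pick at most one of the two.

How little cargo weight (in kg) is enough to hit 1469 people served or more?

Look for the lowest-cargo combination reaching 1469.
Taking rice sacks + medical dressings gives 1590 (≥ 1469) for 175 kg.
No combination under 175 kg hits 1469.

175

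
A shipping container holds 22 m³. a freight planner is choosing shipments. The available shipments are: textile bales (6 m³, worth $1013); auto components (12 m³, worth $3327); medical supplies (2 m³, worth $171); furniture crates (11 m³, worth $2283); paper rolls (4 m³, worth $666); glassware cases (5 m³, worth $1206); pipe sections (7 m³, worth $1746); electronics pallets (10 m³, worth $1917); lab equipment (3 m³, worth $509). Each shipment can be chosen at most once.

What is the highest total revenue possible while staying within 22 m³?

Taking auto components + pipe sections + lab equipment: 22 m³ used, 5582 in revenue.
Next best is auto components + medical supplies + pipe sections at 5244 (21 m³) — short by 338.

5582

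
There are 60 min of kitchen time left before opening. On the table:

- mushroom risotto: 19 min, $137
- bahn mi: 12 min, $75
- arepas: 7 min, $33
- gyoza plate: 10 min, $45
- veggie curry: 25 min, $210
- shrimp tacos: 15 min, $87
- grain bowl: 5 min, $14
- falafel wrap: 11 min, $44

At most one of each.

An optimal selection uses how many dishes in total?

3

The maximum profit within 60 min is 434.
For example mushroom risotto + veggie curry + shrimp tacos achieves it, using 59 min.
Any selection reaching 434 contains exactly 3 dishes.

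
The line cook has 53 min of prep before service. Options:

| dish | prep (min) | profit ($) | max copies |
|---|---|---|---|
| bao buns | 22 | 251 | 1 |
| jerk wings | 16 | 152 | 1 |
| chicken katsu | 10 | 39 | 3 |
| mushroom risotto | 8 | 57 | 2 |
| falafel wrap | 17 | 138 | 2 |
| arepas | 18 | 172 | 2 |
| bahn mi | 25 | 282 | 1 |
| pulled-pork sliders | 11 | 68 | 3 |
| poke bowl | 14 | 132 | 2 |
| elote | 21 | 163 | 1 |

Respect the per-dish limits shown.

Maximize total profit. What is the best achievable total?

546

A density-first pass picks bao buns + bahn mi — 533 at 47 min.
Replace bao buns with 2×poke bowl: the trade gains 13 net, giving 546 at 53 min.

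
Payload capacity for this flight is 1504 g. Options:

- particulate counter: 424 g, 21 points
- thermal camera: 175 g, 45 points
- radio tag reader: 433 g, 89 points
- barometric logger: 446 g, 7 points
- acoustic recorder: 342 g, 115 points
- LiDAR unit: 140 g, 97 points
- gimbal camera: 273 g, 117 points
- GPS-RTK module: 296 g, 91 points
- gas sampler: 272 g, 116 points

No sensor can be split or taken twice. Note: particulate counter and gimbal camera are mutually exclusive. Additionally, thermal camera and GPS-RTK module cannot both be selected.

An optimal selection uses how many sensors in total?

Best achievable data value is 536.
One optimal bundle: acoustic recorder + LiDAR unit + gimbal camera + GPS-RTK module + gas sampler (1323 g).
Every optimal selection uses 5 sensors.

5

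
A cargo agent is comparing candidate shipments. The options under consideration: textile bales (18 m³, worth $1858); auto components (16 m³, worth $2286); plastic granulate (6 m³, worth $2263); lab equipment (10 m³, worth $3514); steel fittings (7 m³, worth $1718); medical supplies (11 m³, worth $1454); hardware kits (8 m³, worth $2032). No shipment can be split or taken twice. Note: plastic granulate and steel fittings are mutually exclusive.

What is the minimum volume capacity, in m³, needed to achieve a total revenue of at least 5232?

16

Minimise m³ subject to total revenue ≥ 5232.
plastic granulate + lab equipment: 5777 revenue at 16 m³.
No combination under 16 m³ hits 5232.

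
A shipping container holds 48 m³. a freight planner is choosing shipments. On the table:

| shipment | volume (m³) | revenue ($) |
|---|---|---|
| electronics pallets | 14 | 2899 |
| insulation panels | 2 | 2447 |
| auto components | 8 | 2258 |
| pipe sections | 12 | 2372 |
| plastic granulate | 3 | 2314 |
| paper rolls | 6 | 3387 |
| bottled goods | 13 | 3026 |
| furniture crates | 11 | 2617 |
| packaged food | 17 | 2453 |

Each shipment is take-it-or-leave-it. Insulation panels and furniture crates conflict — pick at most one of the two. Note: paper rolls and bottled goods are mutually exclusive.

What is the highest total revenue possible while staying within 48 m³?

Ranking by ratio (revenue/m³): insulation panels 1223.50, plastic granulate 771.33, paper rolls 564.50.
Best packing: electronics pallets + insulation panels + auto components + pipe sections + plastic granulate + paper rolls — 45 m³, 15677 total.

15677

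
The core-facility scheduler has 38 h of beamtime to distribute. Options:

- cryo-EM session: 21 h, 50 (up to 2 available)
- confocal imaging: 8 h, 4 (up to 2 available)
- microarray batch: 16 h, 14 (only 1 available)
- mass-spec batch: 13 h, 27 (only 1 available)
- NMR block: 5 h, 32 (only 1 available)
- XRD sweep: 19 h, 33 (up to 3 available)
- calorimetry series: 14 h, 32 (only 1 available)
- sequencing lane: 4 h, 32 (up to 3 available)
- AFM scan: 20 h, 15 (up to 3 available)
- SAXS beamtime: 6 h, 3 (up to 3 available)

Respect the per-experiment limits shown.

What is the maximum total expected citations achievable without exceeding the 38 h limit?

Cryo-EM session + NMR block + 3×sequencing lane uses 38 of the 38 h and totals 178.
No other feasible combination exceeds 178.

178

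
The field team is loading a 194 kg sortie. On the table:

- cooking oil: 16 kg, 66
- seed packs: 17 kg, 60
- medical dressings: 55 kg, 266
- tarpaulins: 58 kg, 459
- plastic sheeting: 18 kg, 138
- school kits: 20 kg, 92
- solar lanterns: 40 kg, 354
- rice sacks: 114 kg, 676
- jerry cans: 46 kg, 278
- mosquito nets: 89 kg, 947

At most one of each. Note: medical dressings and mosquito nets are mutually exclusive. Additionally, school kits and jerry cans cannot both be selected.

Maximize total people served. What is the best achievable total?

Density check — mosquito nets 10.64, solar lanterns 8.85, tarpaulins 7.91, plastic sheeting 7.67 are the best per kg.
The ratio ordering already packs tightly: tarpaulins + solar lanterns + mosquito nets, 187 kg, 1760.

1760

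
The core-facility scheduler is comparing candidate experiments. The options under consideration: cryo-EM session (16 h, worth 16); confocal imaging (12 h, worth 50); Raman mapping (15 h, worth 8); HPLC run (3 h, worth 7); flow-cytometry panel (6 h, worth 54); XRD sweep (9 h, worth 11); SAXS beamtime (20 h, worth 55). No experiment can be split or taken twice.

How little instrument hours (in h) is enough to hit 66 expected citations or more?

18

Need the lightest bundle worth ≥ 66.
confocal imaging + flow-cytometry panel reaches 104 using 18 h.
No combination under 18 h hits 66.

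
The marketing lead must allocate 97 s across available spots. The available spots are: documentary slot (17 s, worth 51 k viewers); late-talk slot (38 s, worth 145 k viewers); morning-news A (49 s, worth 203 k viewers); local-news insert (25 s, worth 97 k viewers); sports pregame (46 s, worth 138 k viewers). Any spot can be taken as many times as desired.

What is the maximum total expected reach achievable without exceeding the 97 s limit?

Best packing: documentary slot + morning-news A + local-news insert — 91 s, 351 total.
That's the maximum — no swap from here does better than 351.

351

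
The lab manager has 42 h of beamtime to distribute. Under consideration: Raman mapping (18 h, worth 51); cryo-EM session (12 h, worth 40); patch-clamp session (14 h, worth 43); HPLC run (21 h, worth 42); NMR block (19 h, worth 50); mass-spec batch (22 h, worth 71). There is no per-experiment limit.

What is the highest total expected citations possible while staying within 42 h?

A density-first pass picks 3×cryo-EM session — 120 at 36 h.
The 12 h tied up in cryo-EM session is better spent on Raman mapping — total rises to 131 (42 h).

131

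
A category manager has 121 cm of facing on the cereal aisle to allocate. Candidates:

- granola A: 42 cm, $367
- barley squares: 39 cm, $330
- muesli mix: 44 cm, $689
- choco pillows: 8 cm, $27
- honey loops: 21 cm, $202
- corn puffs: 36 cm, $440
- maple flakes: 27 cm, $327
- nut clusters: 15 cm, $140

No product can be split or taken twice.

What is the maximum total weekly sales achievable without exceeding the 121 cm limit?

Density check — muesli mix 15.66, corn puffs 12.22, maple flakes 12.11 are the best per cm.
Taking muesli mix + choco pillows + corn puffs + maple flakes: 115 cm used, 1483 in weekly sales.
The spare 6 cm is too small for any remaining product, and no exchange beats 1483.

1483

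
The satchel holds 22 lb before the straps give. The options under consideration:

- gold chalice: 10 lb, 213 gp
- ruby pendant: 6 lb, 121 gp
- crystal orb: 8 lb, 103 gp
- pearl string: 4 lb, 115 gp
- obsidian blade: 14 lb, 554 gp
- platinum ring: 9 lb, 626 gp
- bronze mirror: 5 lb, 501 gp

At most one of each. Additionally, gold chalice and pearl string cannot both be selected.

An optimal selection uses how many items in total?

3

Best achievable value is 1248.
ruby pendant + platinum ring + bronze mirror hits 1248 at 20 lb.
All optima have 3 items.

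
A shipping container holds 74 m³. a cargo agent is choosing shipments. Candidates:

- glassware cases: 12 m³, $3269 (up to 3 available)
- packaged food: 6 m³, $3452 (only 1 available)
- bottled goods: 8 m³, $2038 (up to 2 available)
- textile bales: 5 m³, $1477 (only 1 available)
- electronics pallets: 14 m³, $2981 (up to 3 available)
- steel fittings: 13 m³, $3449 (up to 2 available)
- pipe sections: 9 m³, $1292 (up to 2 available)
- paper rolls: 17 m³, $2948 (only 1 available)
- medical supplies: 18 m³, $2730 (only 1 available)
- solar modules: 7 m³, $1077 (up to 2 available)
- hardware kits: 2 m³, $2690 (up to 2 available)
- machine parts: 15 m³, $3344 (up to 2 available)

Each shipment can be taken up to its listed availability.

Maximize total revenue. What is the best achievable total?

25783

Density check — hardware kits 1345.00, packaged food 575.33, textile bales 295.40 are the best per m³.
Greedy by ratio would take 3×glassware cases + packaged food + bottled goods + textile bales + steel fittings + 2×hardware kits: 72 m³ used, total 25603.
Dropping glassware cases frees 12 m³; slotting in steel fittings (13 m³) lifts the total to 25783 at 73 m³.
No other feasible combination exceeds 25783.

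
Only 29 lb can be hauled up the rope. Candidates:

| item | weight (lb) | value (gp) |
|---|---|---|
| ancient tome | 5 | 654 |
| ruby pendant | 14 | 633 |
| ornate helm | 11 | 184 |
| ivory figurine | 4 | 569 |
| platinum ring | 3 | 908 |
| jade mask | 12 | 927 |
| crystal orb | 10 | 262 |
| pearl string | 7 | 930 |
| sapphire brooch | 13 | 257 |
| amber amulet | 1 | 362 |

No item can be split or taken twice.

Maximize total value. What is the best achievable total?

3781

The ratio heuristic lands on ancient tome + ivory figurine + platinum ring + pearl string + amber amulet (3423) but leaves 9 lb idle.
The 4 lb tied up in ivory figurine is better spent on jade mask — total rises to 3781 (28 lb).
Next best is ivory figurine + platinum ring + jade mask + pearl string + amber amulet at 3696 (27 lb) — short by 85.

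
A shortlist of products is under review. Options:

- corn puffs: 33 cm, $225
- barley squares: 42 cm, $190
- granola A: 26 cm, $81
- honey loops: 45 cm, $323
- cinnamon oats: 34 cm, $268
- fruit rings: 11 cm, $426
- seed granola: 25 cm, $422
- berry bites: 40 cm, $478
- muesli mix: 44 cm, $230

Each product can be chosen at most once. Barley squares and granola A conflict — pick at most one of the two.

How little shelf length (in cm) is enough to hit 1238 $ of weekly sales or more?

76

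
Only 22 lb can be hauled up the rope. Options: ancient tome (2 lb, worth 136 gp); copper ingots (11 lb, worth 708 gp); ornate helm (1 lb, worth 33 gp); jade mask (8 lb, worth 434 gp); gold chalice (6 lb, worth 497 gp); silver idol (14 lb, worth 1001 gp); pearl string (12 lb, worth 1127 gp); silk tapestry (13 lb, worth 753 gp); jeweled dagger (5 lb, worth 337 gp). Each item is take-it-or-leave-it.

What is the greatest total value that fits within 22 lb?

Ranking by ratio (value/lb): pearl string 93.92, gold chalice 82.83, silver idol 71.50, ancient tome 68.00.
Best packing: ancient tome + ornate helm + gold chalice + pearl string — 21 lb, 1793 total.
No other feasible combination exceeds 1793.

1793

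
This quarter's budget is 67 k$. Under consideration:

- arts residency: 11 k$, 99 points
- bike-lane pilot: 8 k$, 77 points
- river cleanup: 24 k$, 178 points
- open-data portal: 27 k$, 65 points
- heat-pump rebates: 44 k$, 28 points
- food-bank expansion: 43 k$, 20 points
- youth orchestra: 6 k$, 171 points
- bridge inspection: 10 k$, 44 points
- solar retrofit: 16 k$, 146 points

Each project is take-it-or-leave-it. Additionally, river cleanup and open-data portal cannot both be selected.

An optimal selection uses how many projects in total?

5

The maximum projected impact within 67 k$ is 671.
For example arts residency + bike-lane pilot + river cleanup + youth orchestra + solar retrofit achieves it, using 65 k$.
All optima have 5 projects.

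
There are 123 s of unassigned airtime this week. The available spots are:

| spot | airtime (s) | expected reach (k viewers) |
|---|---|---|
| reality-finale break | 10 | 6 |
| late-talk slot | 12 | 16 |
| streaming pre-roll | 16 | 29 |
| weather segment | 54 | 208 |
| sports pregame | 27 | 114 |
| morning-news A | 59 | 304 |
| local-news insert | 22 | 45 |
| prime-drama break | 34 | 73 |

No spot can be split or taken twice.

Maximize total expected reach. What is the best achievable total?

Taking the top-ratio spots first gives sports pregame + morning-news A + prime-drama break for 491 (120 s).
Dropping sports pregame and prime-drama break frees 61 s; slotting in reality-finale break + weather segment (64 s) lifts the total to 518 at 123 s.
Next best is weather segment + morning-news A at 512 (113 s) — short by 6.

518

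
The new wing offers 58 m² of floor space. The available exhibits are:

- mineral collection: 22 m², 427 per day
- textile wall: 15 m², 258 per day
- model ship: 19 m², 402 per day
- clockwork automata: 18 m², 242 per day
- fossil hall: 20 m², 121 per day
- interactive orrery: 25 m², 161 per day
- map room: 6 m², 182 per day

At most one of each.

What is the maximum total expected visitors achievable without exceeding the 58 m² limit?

By expected visitors per m²: map room 30.33, model ship 21.16, mineral collection 19.41, textile wall 17.20 lead.
A density-first pass picks mineral collection + model ship + map room — 1011 at 47 m².
Dropping map room frees 6 m²; slotting in textile wall (15 m²) lifts the total to 1087 at 56 m².
Runner-up textile wall + model ship + clockwork automata + map room tops out at 1084.

1087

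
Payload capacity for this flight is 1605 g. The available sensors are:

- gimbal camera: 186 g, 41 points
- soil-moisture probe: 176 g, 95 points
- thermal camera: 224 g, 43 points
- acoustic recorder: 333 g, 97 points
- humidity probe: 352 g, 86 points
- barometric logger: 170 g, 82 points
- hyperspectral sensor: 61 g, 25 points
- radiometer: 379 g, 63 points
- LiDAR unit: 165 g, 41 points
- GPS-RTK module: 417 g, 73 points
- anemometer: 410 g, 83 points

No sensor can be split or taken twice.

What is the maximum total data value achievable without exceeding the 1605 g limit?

Filling by ratio: gimbal camera + soil-moisture probe + acoustic recorder + humidity probe + barometric logger + hyperspectral sensor + LiDAR unit for 467, with 162 g left unused.
The 165 g tied up in LiDAR unit is better spent on thermal camera — total rises to 469 (1502 g).
Soil-moisture probe + thermal camera + acoustic recorder + humidity probe + barometric logger + hyperspectral sensor + LiDAR unit (1481 g) also reaches 469 — a tie, but nothing goes higher.

469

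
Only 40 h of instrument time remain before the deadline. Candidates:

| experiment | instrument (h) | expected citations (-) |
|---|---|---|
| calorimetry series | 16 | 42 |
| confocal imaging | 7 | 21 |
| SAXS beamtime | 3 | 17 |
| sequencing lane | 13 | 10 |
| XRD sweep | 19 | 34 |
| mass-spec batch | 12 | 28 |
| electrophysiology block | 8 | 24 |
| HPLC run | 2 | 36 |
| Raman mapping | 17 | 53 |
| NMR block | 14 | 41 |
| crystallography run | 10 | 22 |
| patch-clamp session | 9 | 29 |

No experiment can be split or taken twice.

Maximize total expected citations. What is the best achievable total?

159

The ratio heuristic lands on confocal imaging + SAXS beamtime + HPLC run + Raman mapping + patch-clamp session (156) but leaves 2 h idle.
Replace confocal imaging with electrophysiology block: the trade gains 3 net, giving 159 at 39 h.
Nothing else within 40 h beats 159.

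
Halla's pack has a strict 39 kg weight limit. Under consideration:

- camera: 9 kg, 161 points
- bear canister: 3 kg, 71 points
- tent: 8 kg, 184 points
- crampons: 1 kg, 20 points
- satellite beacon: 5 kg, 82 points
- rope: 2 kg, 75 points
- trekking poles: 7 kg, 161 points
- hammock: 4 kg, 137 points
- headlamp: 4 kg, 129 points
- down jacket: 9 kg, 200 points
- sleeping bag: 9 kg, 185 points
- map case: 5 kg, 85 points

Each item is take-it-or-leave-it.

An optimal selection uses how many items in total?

7

Optimal total is 981.
One optimal bundle: bear canister + tent + rope + hammock + headlamp + down jacket + sleeping bag (39 kg).
All optima have 7 items.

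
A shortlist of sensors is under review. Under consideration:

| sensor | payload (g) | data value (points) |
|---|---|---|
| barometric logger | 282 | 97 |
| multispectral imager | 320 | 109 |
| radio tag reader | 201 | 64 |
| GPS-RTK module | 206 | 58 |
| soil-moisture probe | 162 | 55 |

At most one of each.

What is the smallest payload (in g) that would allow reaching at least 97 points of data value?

Need the lightest bundle worth ≥ 97.
barometric logger: 97 data value at 282 g.
Any bundle with less than 282 g falls short of 97.

282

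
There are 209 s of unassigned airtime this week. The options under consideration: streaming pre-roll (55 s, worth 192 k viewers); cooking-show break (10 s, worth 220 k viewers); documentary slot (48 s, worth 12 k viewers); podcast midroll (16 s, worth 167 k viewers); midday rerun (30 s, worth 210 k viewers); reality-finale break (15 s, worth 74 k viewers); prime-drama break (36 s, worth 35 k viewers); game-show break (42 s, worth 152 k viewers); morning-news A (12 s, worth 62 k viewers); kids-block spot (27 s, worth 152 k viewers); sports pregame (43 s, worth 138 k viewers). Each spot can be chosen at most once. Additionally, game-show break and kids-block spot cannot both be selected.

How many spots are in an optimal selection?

8

Best achievable expected reach is 1215.
One optimal bundle: streaming pre-roll + cooking-show break + podcast midroll + midday rerun + reality-finale break + morning-news A + kids-block spot + sports pregame (208 s).
All optima have 8 spots.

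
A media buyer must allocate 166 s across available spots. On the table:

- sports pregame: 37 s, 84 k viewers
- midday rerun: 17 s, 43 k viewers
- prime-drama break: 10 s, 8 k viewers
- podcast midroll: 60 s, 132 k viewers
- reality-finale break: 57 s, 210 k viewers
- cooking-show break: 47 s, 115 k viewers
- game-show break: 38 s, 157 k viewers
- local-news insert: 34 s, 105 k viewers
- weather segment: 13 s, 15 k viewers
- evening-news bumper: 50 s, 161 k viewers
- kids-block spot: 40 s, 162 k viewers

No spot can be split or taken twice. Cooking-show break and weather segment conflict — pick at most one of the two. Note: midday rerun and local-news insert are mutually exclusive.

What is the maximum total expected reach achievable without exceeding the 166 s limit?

587

Best packing: midday rerun + reality-finale break + game-show break + weather segment + kids-block spot — 165 s, 587 total.
Runner-up game-show break + local-news insert + evening-news bumper + kids-block spot tops out at 585.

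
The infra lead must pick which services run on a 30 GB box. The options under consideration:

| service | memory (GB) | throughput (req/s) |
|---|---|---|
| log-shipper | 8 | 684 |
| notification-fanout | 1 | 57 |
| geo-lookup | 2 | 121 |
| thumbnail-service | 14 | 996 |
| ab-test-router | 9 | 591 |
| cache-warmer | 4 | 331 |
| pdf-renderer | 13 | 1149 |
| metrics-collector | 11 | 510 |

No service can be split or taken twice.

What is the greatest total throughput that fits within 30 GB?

2424

A density-first pass picks log-shipper + notification-fanout + geo-lookup + cache-warmer + pdf-renderer — 2342 at 28 GB.
Dropping notification-fanout and geo-lookup and cache-warmer frees 7 GB; slotting in ab-test-router (9 GB) lifts the total to 2424 at 30 GB.
The closest alternative, log-shipper + notification-fanout + geo-lookup + cache-warmer + pdf-renderer, reaches only 2342.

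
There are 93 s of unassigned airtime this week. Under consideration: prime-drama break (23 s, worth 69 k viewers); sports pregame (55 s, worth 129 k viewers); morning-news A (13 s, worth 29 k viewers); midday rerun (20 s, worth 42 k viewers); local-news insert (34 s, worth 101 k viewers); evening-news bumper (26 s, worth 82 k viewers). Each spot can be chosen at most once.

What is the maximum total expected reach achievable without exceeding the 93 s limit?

Taking the top-ratio spots first gives prime-drama break + local-news insert + evening-news bumper for 252 (83 s).
Dropping prime-drama break frees 23 s; slotting in morning-news A + midday rerun (33 s) lifts the total to 254 at 93 s.
The closest alternative, prime-drama break + local-news insert + evening-news bumper, reaches only 252.

254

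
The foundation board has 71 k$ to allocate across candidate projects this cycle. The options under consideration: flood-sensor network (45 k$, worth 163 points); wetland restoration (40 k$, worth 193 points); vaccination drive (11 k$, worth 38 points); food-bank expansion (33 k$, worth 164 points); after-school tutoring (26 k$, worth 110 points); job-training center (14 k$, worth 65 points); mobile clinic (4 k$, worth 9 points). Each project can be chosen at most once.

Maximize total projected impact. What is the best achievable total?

312

By projected impact per k$: food-bank expansion 4.97, wetland restoration 4.83, job-training center 4.64 lead.
The ratio heuristic lands on vaccination drive + food-bank expansion + job-training center + mobile clinic (276) but leaves 9 k$ idle.
Replace job-training center and mobile clinic with after-school tutoring: the trade gains 36 net, giving 312 at 70 k$.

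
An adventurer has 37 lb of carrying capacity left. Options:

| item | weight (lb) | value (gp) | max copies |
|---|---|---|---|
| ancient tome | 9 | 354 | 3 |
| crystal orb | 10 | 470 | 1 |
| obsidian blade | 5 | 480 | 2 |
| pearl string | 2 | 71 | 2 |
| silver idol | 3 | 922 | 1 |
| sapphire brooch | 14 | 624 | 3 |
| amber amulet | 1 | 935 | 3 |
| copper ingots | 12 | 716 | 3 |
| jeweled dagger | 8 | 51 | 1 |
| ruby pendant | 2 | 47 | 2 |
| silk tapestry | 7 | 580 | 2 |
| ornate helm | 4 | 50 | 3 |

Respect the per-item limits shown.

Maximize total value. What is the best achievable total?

6083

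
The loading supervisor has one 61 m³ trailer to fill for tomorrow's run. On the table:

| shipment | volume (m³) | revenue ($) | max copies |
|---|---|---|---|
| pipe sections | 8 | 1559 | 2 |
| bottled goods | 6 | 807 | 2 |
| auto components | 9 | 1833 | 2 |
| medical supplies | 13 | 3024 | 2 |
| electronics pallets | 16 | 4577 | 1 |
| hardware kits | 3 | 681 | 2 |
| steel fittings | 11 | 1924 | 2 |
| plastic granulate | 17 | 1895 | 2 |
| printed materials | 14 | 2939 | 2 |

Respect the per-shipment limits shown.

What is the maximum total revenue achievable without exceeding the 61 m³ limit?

Taking the top-ratio shipments first gives auto components + 2×medical supplies + electronics pallets + 2×hardware kits for 13820 (57 m³).
The 12 m³ tied up in auto components and hardware kits is better spent on 2×pipe sections — total rises to 14424 (61 m³).
That's the maximum — no swap from here does better than 14424.

14424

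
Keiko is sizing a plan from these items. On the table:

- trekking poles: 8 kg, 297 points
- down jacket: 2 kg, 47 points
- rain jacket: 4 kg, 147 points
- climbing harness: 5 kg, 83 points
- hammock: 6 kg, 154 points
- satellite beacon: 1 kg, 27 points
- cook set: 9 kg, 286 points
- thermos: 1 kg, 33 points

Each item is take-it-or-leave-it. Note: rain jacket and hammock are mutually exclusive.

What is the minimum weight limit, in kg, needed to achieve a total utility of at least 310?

9

Look for the lowest-weight combination reaching 310.
Taking trekking poles + satellite beacon gives 324 (≥ 310) for 9 kg.
No combination under 9 kg hits 310.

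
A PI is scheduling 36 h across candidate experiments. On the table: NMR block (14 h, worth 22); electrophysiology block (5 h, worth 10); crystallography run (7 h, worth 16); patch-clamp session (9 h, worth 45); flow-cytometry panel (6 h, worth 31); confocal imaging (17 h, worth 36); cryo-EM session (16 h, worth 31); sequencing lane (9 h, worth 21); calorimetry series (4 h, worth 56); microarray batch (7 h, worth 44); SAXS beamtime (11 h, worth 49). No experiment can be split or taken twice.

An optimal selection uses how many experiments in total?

Best achievable expected citations is 204.
For example electrophysiology block + patch-clamp session + calorimetry series + microarray batch + SAXS beamtime achieves it, using 36 h.
Every optimal selection uses 5 experiments.

5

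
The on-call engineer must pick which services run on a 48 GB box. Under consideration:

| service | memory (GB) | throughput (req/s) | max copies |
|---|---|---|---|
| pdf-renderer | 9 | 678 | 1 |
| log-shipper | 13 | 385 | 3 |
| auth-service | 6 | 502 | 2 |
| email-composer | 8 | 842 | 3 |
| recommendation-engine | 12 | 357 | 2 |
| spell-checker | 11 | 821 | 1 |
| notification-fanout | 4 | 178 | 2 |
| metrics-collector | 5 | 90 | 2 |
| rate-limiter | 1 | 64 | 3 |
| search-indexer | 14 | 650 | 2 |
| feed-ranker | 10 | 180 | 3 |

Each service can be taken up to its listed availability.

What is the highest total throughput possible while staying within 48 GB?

4415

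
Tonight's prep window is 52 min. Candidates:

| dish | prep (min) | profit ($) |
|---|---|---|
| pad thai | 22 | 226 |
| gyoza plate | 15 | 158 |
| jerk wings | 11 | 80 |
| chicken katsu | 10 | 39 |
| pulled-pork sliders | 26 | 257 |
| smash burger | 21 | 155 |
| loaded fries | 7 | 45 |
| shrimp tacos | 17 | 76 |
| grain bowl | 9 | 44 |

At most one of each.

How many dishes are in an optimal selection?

3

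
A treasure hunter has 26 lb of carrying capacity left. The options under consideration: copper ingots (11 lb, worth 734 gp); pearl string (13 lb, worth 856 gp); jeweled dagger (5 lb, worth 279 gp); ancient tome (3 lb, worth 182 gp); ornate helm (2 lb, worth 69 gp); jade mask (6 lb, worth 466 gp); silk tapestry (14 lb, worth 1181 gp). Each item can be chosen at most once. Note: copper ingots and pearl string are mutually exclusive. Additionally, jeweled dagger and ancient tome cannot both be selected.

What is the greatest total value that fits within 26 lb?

Taking the top-ratio items first gives ancient tome + ornate helm + jade mask + silk tapestry for 1898 (25 lb).
Replace ancient tome and ornate helm with jeweled dagger: the trade gains 28 net, giving 1926 at 25 lb.
That's the maximum — no feasible swap from here does better than 1926.

1926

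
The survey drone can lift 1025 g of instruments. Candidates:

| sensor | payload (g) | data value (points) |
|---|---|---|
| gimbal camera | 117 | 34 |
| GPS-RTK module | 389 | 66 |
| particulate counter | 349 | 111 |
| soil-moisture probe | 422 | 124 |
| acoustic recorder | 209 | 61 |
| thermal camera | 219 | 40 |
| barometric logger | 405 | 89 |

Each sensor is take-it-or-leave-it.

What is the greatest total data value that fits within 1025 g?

296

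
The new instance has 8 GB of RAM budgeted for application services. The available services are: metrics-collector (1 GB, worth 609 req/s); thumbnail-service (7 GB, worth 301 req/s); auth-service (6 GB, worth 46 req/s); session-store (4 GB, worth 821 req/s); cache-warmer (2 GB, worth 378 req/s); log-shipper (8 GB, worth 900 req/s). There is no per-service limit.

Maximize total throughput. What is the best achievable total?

Density check — metrics-collector 609.00, session-store 205.25, cache-warmer 189.00 are the best per GB.
The ratio ordering already packs tightly: 8×metrics-collector, 8 GB, 4872.
Nothing else within 8 GB beats 4872.

4872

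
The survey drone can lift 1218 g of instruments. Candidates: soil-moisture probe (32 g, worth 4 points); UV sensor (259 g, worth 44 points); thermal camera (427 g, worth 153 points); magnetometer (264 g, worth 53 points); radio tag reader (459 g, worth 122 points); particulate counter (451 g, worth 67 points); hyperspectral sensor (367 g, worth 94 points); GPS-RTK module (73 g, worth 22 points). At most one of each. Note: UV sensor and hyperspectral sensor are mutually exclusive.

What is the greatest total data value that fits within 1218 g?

341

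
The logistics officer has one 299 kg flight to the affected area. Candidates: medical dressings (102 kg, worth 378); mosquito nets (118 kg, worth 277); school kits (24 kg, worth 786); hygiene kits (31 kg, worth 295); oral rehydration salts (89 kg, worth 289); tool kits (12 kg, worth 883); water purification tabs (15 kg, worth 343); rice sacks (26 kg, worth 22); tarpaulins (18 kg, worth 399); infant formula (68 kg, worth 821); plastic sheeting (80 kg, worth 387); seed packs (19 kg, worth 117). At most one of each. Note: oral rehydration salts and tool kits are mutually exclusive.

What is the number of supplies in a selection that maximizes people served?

9

Optimal total is 4053.
school kits + hygiene kits + tool kits + water purification tabs + rice sacks + tarpaulins + infant formula + plastic sheeting + seed packs hits 4053 at 293 kg.
All optima have 9 supplies.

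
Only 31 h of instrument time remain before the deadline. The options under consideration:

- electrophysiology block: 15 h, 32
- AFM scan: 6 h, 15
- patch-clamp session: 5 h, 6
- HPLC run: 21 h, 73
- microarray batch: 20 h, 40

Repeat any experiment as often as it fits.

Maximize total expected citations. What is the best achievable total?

AFM scan + HPLC run uses 27 of the 31 h and totals 88.
The spare 4 h is too small for any remaining experiment, and no exchange beats 88.

88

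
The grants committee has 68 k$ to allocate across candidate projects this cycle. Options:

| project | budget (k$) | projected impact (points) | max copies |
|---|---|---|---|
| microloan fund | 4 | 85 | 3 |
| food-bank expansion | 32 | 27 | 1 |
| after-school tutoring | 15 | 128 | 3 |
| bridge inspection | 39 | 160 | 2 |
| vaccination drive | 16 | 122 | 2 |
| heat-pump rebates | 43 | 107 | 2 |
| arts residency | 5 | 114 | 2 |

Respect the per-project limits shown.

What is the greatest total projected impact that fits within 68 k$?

867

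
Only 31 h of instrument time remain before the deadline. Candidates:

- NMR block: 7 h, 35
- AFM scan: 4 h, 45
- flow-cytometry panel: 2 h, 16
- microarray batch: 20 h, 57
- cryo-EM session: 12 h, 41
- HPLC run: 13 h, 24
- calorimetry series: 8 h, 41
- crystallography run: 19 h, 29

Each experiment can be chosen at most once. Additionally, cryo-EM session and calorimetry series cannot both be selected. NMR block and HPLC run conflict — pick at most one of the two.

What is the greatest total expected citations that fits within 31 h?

137

Taking NMR block + AFM scan + microarray batch: 31 h used, 137 in expected citations.
An exhaustive check of the 256 subsets confirms 137.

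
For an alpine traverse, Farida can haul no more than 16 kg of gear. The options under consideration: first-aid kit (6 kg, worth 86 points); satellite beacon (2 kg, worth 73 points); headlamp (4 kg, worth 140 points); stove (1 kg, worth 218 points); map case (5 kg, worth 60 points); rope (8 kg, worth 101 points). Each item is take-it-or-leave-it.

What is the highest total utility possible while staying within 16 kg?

532

Taking the top-ratio items first gives first-aid kit + satellite beacon + headlamp + stove for 517 (13 kg).
Replace first-aid kit with rope: the trade gains 15 net, giving 532 at 15 kg.
The closest alternative, first-aid kit + satellite beacon + headlamp + stove, reaches only 517.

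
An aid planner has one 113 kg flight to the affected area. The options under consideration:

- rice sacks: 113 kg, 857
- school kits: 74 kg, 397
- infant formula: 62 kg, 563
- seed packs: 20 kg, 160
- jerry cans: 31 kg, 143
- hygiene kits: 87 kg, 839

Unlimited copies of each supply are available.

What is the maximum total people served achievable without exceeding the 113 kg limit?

Seed packs + hygiene kits uses 107 of the 113 kg and totals 999.

999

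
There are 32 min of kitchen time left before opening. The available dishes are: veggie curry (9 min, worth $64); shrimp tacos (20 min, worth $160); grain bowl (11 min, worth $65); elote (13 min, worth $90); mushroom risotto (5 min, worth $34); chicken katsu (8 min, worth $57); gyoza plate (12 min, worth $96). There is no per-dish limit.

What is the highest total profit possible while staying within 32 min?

256

Taking shrimp tacos + gyoza plate: 32 min used, 256 in profit.
Every other selection either busts 32 min or fails to beat 256.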